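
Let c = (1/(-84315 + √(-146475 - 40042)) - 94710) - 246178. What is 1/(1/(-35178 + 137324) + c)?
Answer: -12642865847344277135053672/4309801252995667512066970882627 + 370400088718*I*√37/4309801252995667512066970882627 ≈ -2.9335e-6 + 5.2277e-19*I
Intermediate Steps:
c = -340888 + 1/(-84315 + 71*I*√37) (c = (1/(-84315 + √(-186517)) - 94710) - 246178 = (1/(-84315 + 71*I*√37) - 94710) - 246178 = (-94710 + 1/(-84315 + 71*I*√37)) - 246178 = -340888 + 1/(-84315 + 71*I*√37) ≈ -3.4089e+5 - 6.0749e-8*I)
1/(1/(-35178 + 137324) + c) = 1/(1/(-35178 + 137324) + (-2423442927063211/7109205742 - 71*I*√37/7109205742)) = 1/(1/102146 + (-2423442927063211/7109205742 - 71*I*√37/7109205742)) = 1/(-61886250305172386266/181544232430583 - 71*I*√37/7109205742)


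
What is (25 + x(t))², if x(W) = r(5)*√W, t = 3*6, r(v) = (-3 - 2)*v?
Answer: 11875 - 3750*√2 ≈ 6571.7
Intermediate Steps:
r(v) = -5*v
t = 18
x(W) = -25*√W (x(W) = (-5*5)*√W = -25*√W)
(25 + x(t))² = (25 - 75*√2)²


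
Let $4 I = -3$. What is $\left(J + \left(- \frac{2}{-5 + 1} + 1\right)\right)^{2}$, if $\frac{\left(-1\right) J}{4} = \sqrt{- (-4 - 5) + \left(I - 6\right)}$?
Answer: $\frac{81}{4} \approx 20.25$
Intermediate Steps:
$I = - \frac{3}{4}$ ($I = \frac{1}{4} \left(-3\right) = - \frac{3}{4} \approx -0.75$)
$J = -6$ ($J = - 4 \sqrt{- (-4 - 5) - \frac{27}{4}} = - 4 \sqrt{\left(-1\right) \left(-9\right) - \frac{27}{4}} = - 4 \sqrt{9 - \frac{27}{4}} = - 4 \sqrt{\frac{9}{4}} = \left(-4\right) \frac{3}{2} = -6$)
$\left(J + \left(- \frac{2}{-5 + 1} + 1\right)\right)^{2} = \left(-6 + \left(- \frac{2}{-5 + 1} + 1\right)\right)^{2} = \left(-6 + \left(- \frac{2}{-4} + 1\right)\right)^{2} = \left(-6 + \left(\left(-2\right) \left(- \frac{1}{4}\right) + 1\right)\right)^{2} = \left(-6 + \left(\frac{1}{2} + 1\right)\right)^{2} = \left(-6 + \frac{3}{2}\right)^{2} = \left(- \frac{9}{2}\right)^{2} = \frac{81}{4}$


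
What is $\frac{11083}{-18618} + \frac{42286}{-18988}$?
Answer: $- \frac{124715594}{44189823} \approx -2.8223$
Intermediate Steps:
$\frac{11083}{-18618} + \frac{42286}{-18988} = 11083 \left(- \frac{1}{18618}\right) + 42286 \left(- \frac{1}{18988}\right) = - \frac{11083}{18618} - \frac{21143}{9494} = - \frac{124715594}{44189823}$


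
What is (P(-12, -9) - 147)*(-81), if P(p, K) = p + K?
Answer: 13608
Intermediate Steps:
P(p, K) = K + p
(P(-12, -9) - 147)*(-81) = ((-9 - 12) - 147)*(-81) = (-21 - 147)*(-81) = -168*(-81) = 13608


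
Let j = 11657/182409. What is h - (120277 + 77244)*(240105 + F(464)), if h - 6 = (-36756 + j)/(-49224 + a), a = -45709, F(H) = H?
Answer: -822841915129026182924/17316633597 ≈ -4.7517e+10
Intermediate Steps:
j = 11657/182409 (j = 11657*(1/182409) = 11657/182409 ≈ 0.063906)
h = 110604415129/17316633597 (h = 6 + (-36756 + 11657/182409)/(-49224 - 45709) = 6 - 6704613547/182409/(-94933) = 6 - 6704613547/182409*(-1/94933) = 6 + 6704613547/17316633597 = 110604415129/17316633597 ≈ 6.3872)
h - (120277 + 77244)*(240105 + F(464)) = 110604415129/17316633597 - (120277 + 77244)*(240105 + 464) = 110604415129/17316633597 - 197521*240569 = 110604415129/17316633597 - 1*47517429449 = 110604415129/17316633597 - 47517429449 = -822841915129026182924/17316633597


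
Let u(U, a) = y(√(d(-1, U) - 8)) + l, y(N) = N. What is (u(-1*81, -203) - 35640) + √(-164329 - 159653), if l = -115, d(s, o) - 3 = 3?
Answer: -35755 + I*√2 + 3*I*√35998 ≈ -35755.0 + 570.61*I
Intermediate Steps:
d(s, o) = 6 (d(s, o) = 3 + 3 = 6)
u(U, a) = -115 + I*√2 (u(U, a) = √(6 - 8) - 115 = √(-2) - 115 = I*√2 - 115 = -115 + I*√2)
(u(-1*81, -203) - 35640) + √(-164329 - 159653) = ((-115 + I*√2) - 35640) + √(-164329 - 159653) = (-35755 + I*√2) + √(-323982) = (-35755 + I*√2) + 3*I*√35998 = -35755 + I*√2 + 3*I*√35998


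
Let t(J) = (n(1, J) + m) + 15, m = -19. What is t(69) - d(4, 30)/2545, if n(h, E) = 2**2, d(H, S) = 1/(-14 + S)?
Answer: -1/40720 ≈ -2.4558e-5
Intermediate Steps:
n(h, E) = 4
t(J) = 0 (t(J) = (4 - 19) + 15 = -15 + 15 = 0)
t(69) - d(4, 30)/2545 = 0 - 1/((-14 + 30)*2545) = 0 - 1/(16*2545) = 0 - 1*1/40720 = 0 - 1/40720 = -1/40720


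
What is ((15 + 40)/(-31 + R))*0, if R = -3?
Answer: 0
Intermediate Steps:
((15 + 40)/(-31 + R))*0 = ((15 + 40)/(-31 - 3))*0 = (55/(-34))*0 = (55*(-1/34))*0 = -55/34*0 = 0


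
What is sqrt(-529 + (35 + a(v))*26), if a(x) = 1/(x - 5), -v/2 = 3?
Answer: 7*sqrt(935)/11 ≈ 19.459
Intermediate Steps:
v = -6 (v = -2*3 = -6)
a(x) = 1/(-5 + x)
sqrt(-529 + (35 + a(v))*26) = sqrt(-529 + (35 + 1/(-5 - 6))*26) = sqrt(-529 + (35 + 1/(-11))*26) = sqrt(-529 + (35 - 1/11)*26) = sqrt(-529 + (384/11)*26) = sqrt(-529 + 9984/11) = sqrt(4165/11) = 7*sqrt(935)/11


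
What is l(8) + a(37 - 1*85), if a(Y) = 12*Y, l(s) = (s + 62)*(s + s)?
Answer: 544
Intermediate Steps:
l(s) = 2*s*(62 + s) (l(s) = (62 + s)*(2*s) = 2*s*(62 + s))
l(8) + a(37 - 1*85) = 2*8*(62 + 8) + 12*(37 - 1*85) = 2*8*70 + 12*(37 - 85) = 1120 + 12*(-48) = 1120 - 576 = 544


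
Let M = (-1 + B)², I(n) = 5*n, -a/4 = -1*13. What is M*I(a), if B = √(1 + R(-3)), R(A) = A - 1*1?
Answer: 260*(1 - I*√3)² ≈ -520.0 - 900.67*I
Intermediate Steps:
R(A) = -1 + A (R(A) = A - 1 = -1 + A)
B = I*√3 (B = √(1 + (-1 - 3)) = √(1 - 4) = √(-3) = I*√3 ≈ 1.732*I)
a = 52 (a = -(-4)*13 = -4*(-13) = 52)
M = (-1 + I*√3)² ≈ -2.0 - 3.4641*I
M*I(a) = (1 - I*√3)²*(5*52) = (1 - I*√3)²*260 = 260*(1 - I*√3)²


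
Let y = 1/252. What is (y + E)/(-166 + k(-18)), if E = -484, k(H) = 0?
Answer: 121967/41832 ≈ 2.9156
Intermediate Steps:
y = 1/252 ≈ 0.0039683
(y + E)/(-166 + k(-18)) = (1/252 - 484)/(-166 + 0) = -121967/252/(-166) = -121967/252*(-1/166) = 121967/41832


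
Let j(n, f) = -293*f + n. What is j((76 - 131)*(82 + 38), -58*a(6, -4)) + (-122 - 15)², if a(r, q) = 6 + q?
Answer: 46157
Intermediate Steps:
j(n, f) = n - 293*f
j((76 - 131)*(82 + 38), -58*a(6, -4)) + (-122 - 15)² = ((76 - 131)*(82 + 38) - (-16994)*(6 - 4)) + (-122 - 15)² = (-55*120 - (-16994)*2) + (-137)² = (-6600 - 293*(-116)) + 18769 = (-6600 + 33988) + 18769 = 27388 + 18769 = 46157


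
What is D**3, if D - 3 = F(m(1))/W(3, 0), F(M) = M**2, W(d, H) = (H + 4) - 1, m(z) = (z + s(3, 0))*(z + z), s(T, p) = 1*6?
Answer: 8615125/27 ≈ 3.1908e+5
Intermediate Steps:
s(T, p) = 6
m(z) = 2*z*(6 + z) (m(z) = (z + 6)*(z + z) = (6 + z)*(2*z) = 2*z*(6 + z))
W(d, H) = 3 + H (W(d, H) = (4 + H) - 1 = 3 + H)
D = 205/3 (D = 3 + (2*1*(6 + 1))**2/(3 + 0) = 3 + (2*1*7)**2/3 = 3 + 14**2*(1/3) = 3 + 196*(1/3) = 3 + 196/3 = 205/3 ≈ 68.333)
D**3 = (205/3)**3 = 8615125/27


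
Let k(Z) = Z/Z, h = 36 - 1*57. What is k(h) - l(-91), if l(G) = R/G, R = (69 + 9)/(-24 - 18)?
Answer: 48/49 ≈ 0.97959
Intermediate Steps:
h = -21 (h = 36 - 57 = -21)
k(Z) = 1
R = -13/7 (R = 78/(-42) = 78*(-1/42) = -13/7 ≈ -1.8571)
l(G) = -13/(7*G)
k(h) - l(-91) = 1 - (-13)/(7*(-91)) = 1 - (-13)*(-1)/(7*91) = 1 - 1*1/49 = 1 - 1/49 = 48/49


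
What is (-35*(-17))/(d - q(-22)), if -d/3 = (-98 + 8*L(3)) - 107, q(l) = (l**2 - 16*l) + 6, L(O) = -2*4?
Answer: -17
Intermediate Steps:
L(O) = -8
q(l) = 6 + l**2 - 16*l
d = 807 (d = -3*((-98 + 8*(-8)) - 107) = -3*((-98 - 64) - 107) = -3*(-162 - 107) = -3*(-269) = 807)
(-35*(-17))/(d - q(-22)) = (-35*(-17))/(807 - (6 + (-22)**2 - 16*(-22))) = 595/(807 - (6 + 484 + 352)) = 595/(807 - 1*842) = 595/(807 - 842) = 595/(-35) = 595*(-1/35) = -17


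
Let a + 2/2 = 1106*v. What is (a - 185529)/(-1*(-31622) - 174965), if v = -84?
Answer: 278434/143343 ≈ 1.9424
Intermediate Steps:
a = -92905 (a = -1 + 1106*(-84) = -1 - 92904 = -92905)
(a - 185529)/(-1*(-31622) - 174965) = (-92905 - 185529)/(-1*(-31622) - 174965) = -278434/(31622 - 174965) = -278434/(-143343) = -278434*(-1/143343) = 278434/143343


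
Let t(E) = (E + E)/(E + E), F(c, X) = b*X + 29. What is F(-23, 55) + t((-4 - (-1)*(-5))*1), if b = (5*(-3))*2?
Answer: -1620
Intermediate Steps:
b = -30 (b = -15*2 = -30)
F(c, X) = 29 - 30*X (F(c, X) = -30*X + 29 = 29 - 30*X)
t(E) = 1 (t(E) = (2*E)/((2*E)) = (2*E)*(1/(2*E)) = 1)
F(-23, 55) + t((-4 - (-1)*(-5))*1) = (29 - 30*55) + 1 = (29 - 1650) + 1 = -1621 + 1 = -1620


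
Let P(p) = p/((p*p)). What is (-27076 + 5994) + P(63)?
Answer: -1328165/63 ≈ -21082.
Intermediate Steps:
P(p) = 1/p (P(p) = p/(p²) = p/p² = 1/p)
(-27076 + 5994) + P(63) = (-27076 + 5994) + 1/63 = -21082 + 1/63 = -1328165/63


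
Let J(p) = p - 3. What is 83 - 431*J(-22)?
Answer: 10858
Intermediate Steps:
J(p) = -3 + p
83 - 431*J(-22) = 83 - 431*(-3 - 22) = 83 - 431*(-25) = 83 + 10775 = 10858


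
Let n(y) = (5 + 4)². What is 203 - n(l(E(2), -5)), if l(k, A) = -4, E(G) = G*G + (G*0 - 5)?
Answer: 122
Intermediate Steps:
E(G) = -5 + G² (E(G) = G² + (0 - 5) = G² - 5 = -5 + G²)
n(y) = 81 (n(y) = 9² = 81)
203 - n(l(E(2), -5)) = 203 - 1*81 = 203 - 81 = 122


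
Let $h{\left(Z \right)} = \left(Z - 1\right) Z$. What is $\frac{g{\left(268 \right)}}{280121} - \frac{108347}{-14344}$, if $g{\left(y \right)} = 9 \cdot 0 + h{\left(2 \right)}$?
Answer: $\frac{30350298675}{4018055624} \approx 7.5535$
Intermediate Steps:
$h{\left(Z \right)} = Z \left(-1 + Z\right)$ ($h{\left(Z \right)} = \left(-1 + Z\right) Z = Z \left(-1 + Z\right)$)
$g{\left(y \right)} = 2$ ($g{\left(y \right)} = 9 \cdot 0 + 2 \left(-1 + 2\right) = 0 + 2 \cdot 1 = 0 + 2 = 2$)
$\frac{g{\left(268 \right)}}{280121} - \frac{108347}{-14344} = \frac{2}{280121} - \frac{108347}{-14344} = 2 \cdot \frac{1}{280121} - - \frac{108347}{14344} = \frac{2}{280121} + \frac{108347}{14344} = \frac{30350298675}{4018055624}$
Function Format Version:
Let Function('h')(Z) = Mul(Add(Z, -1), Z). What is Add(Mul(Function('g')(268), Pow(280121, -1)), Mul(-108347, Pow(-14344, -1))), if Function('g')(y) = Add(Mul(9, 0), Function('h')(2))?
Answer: Rational(30350298675, 4018055624) ≈ 7.5535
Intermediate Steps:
Function('h')(Z) = Mul(Z, Add(-1, Z)) (Function('h')(Z) = Mul(Add(-1, Z), Z) = Mul(Z, Add(-1, Z)))
Function('g')(y) = 2 (Function('g')(y) = Add(Mul(9, 0), Mul(2, Add(-1, 2))) = Add(0, Mul(2, 1)) = Add(0, 2) = 2)
Add(Mul(Function('g')(268), Pow(280121, -1)), Mul(-108347, Pow(-14344, -1))) = Add(Mul(2, Pow(280121, -1)), Mul(-108347, Pow(-14344, -1))) = Add(Mul(2, Rational(1, 280121)), Mul(-108347, Rational(-1, 14344))) = Add(Rational(2, 280121), Rational(108347, 14344)) = Rational(30350298675, 4018055624)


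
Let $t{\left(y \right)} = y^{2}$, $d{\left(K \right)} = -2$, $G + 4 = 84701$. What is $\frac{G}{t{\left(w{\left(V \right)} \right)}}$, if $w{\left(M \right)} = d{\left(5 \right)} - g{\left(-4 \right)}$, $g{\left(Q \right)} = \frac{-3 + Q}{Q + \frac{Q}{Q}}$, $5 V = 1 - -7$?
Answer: $\frac{762273}{169} \approx 4510.5$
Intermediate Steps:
$G = 84697$ ($G = -4 + 84701 = 84697$)
$V = \frac{8}{5}$ ($V = \frac{1 - -7}{5} = \frac{1 + 7}{5} = \frac{1}{5} \cdot 8 = \frac{8}{5} \approx 1.6$)
$g{\left(Q \right)} = \frac{-3 + Q}{1 + Q}$ ($g{\left(Q \right)} = \frac{-3 + Q}{Q + 1} = \frac{-3 + Q}{1 + Q}$)
$w{\left(M \right)} = - \frac{13}{3}$ ($w{\left(M \right)} = -2 - \frac{-3 - 4}{1 - 4} = -2 - \frac{1}{-3} \left(-7\right) = -2 - \left(- \frac{1}{3}\right) \left(-7\right) = -2 - \frac{7}{3} = - \frac{13}{3}$)
$\frac{G}{t{\left(w{\left(V \right)} \right)}} = \frac{84697}{\left(- \frac{13}{3}\right)^{2}} = \frac{84697}{\frac{169}{9}} = 84697 \cdot \frac{9}{169} = \frac{762273}{169}$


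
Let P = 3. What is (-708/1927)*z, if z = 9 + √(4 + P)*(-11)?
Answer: -6372/1927 + 7788*√7/1927 ≈ 7.3861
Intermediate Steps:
z = 9 - 11*√7 (z = 9 + √(4 + 3)*(-11) = 9 + √7*(-11) = 9 - 11*√7 ≈ -20.103)
(-708/1927)*z = (-708/1927)*(9 - 11*√7) = (-708*1/1927)*(9 - 11*√7) = -708*(9 - 11*√7)/1927 = -6372/1927 + 7788*√7/1927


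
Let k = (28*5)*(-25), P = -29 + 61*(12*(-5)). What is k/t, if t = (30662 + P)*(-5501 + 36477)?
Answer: -875/208878912 ≈ -4.1890e-6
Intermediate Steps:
P = -3689 (P = -29 + 61*(-60) = -29 - 3660 = -3689)
k = -3500 (k = 140*(-25) = -3500)
t = 835515648 (t = (30662 - 3689)*(-5501 + 36477) = 26973*30976 = 835515648)
k/t = -3500/835515648 = -3500*1/835515648 = -875/208878912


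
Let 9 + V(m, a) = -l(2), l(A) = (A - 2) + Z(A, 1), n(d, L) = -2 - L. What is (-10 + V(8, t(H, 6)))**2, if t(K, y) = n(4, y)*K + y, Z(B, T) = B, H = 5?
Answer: 441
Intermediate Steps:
l(A) = -2 + 2*A (l(A) = (A - 2) + A = (-2 + A) + A = -2 + 2*A)
t(K, y) = y + K*(-2 - y) (t(K, y) = (-2 - y)*K + y = K*(-2 - y) + y = y + K*(-2 - y))
V(m, a) = -11 (V(m, a) = -9 - (-2 + 2*2) = -9 - (-2 + 4) = -9 - 1*2 = -9 - 2 = -11)
(-10 + V(8, t(H, 6)))**2 = (-10 - 11)**2 = (-21)**2 = 441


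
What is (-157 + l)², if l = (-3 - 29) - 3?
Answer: 36864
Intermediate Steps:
l = -35 (l = -32 - 3 = -35)
(-157 + l)² = (-157 - 35)² = (-192)² = 36864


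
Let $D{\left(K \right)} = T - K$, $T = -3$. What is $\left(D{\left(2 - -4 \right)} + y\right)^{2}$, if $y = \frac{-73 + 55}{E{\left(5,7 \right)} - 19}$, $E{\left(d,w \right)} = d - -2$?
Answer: $\frac{225}{4} \approx 56.25$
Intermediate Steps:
$E{\left(d,w \right)} = 2 + d$ ($E{\left(d,w \right)} = d + 2 = 2 + d$)
$D{\left(K \right)} = -3 - K$
$y = \frac{3}{2}$ ($y = \frac{-73 + 55}{\left(2 + 5\right) - 19} = - \frac{18}{7 - 19} = - \frac{18}{-12} = \left(-18\right) \left(- \frac{1}{12}\right) = \frac{3}{2} \approx 1.5$)
$\left(D{\left(2 - -4 \right)} + y\right)^{2} = \left(\left(-3 - \left(2 - -4\right)\right) + \frac{3}{2}\right)^{2} = \left(\left(-3 - \left(2 + 4\right)\right) + \frac{3}{2}\right)^{2} = \left(\left(-3 - 6\right) + \frac{3}{2}\right)^{2} = \left(-9 + \frac{3}{2}\right)^{2} = \left(- \frac{15}{2}\right)^{2} = \frac{225}{4}$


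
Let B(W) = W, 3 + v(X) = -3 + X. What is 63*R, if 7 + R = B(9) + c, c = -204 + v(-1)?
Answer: -13167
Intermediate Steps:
v(X) = -6 + X (v(X) = -3 + (-3 + X) = -6 + X)
c = -211 (c = -204 + (-6 - 1) = -204 - 7 = -211)
R = -209 (R = -7 + (9 - 211) = -7 - 202 = -209)
63*R = 63*(-209) = -13167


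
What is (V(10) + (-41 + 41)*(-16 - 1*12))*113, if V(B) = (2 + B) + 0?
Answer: 1356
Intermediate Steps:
V(B) = 2 + B
(V(10) + (-41 + 41)*(-16 - 1*12))*113 = ((2 + 10) + (-41 + 41)*(-16 - 1*12))*113 = (12 + 0*(-16 - 12))*113 = (12 + 0*(-28))*113 = (12 + 0)*113 = 12*113 = 1356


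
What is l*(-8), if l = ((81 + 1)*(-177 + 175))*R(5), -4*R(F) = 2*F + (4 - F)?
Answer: -2952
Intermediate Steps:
R(F) = -1 - F/4 (R(F) = -(2*F + (4 - F))/4 = -(4 + F)/4 = -1 - F/4)
l = 369 (l = ((81 + 1)*(-177 + 175))*(-1 - ¼*5) = (82*(-2))*(-1 - 5/4) = -164*(-9/4) = 369)
l*(-8) = 369*(-8) = -2952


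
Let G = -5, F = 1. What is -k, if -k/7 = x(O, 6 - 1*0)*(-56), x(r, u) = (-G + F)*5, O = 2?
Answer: -11760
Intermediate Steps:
x(r, u) = 30 (x(r, u) = (-1*(-5) + 1)*5 = (5 + 1)*5 = 6*5 = 30)
k = 11760 (k = -210*(-56) = -7*(-1680) = 11760)
-k = -1*11760 = -11760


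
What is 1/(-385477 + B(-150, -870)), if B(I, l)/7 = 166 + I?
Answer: -1/385365 ≈ -2.5949e-6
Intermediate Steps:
B(I, l) = 1162 + 7*I (B(I, l) = 7*(166 + I) = 1162 + 7*I)
1/(-385477 + B(-150, -870)) = 1/(-385477 + (1162 + 7*(-150))) = 1/(-385477 + (1162 - 1050)) = 1/(-385477 + 112) = 1/(-385365) = -1/385365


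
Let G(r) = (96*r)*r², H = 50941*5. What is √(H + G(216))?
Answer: √967713521 ≈ 31108.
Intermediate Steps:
H = 254705
G(r) = 96*r³
√(H + G(216)) = √(254705 + 96*216³) = √(254705 + 96*10077696) = √(254705 + 967458816) = √967713521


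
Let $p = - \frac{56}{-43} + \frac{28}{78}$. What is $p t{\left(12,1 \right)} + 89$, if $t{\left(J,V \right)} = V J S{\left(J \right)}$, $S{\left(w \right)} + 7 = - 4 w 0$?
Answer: $- \frac{28257}{559} \approx -50.549$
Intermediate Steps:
$S{\left(w \right)} = -7$ ($S{\left(w \right)} = -7 + - 4 w 0 = -7 + 0 = -7$)
$t{\left(J,V \right)} = - 7 J V$ ($t{\left(J,V \right)} = V J \left(-7\right) = J V \left(-7\right) = - 7 J V$)
$p = \frac{2786}{1677}$ ($p = \left(-56\right) \left(- \frac{1}{43}\right) + 28 \cdot \frac{1}{78} = \frac{56}{43} + \frac{14}{39} = \frac{2786}{1677} \approx 1.6613$)
$p t{\left(12,1 \right)} + 89 = \frac{2786 \left(\left(-7\right) 12 \cdot 1\right)}{1677} + 89 = \frac{2786}{1677} \left(-84\right) + 89 = - \frac{78008}{559} + 89 = - \frac{28257}{559}$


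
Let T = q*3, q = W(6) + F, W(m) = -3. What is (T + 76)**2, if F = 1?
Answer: 4900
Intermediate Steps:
q = -2 (q = -3 + 1 = -2)
T = -6 (T = -2*3 = -6)
(T + 76)**2 = (-6 + 76)**2 = 70**2 = 4900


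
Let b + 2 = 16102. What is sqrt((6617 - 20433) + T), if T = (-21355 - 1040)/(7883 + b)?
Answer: I*sqrt(7947283236109)/23983 ≈ 117.55*I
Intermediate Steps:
b = 16100 (b = -2 + 16102 = 16100)
T = -22395/23983 (T = (-21355 - 1040)/(7883 + 16100) = -22395/23983 ≈ -0.93379)
sqrt((6617 - 20433) + T) = sqrt((6617 - 20433) - 22395/23983) = sqrt(-13816 - 22395/23983) = sqrt(-331371523/23983) = I*sqrt(7947283236109)/23983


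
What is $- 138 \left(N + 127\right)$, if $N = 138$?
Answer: $-36570$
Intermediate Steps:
$- 138 \left(N + 127\right) = - 138 \left(138 + 127\right) = \left(-138\right) 265 = -36570$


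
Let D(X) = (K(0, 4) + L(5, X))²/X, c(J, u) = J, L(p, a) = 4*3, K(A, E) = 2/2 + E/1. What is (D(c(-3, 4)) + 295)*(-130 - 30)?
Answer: -95360/3 ≈ -31787.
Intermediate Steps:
K(A, E) = 1 + E (K(A, E) = 2*(½) + E*1 = 1 + E)
L(p, a) = 12
D(X) = 289/X (D(X) = ((1 + 4) + 12)²/X = (5 + 12)²/X = 17²/X = 289/X)
(D(c(-3, 4)) + 295)*(-130 - 30) = (289/(-3) + 295)*(-130 - 30) = (289*(-⅓) + 295)*(-160) = (-289/3 + 295)*(-160) = (596/3)*(-160) = -95360/3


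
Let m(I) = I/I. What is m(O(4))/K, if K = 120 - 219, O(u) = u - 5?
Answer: -1/99 ≈ -0.010101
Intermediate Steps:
O(u) = -5 + u
m(I) = 1
K = -99
m(O(4))/K = 1/(-99) = 1*(-1/99) = -1/99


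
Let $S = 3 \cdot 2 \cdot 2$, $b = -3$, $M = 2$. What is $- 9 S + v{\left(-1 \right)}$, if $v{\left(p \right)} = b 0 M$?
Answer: $-108$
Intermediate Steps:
$v{\left(p \right)} = 0$ ($v{\left(p \right)} = \left(-3\right) 0 \cdot 2 = 0 \cdot 2 = 0$)
$S = 12$ ($S = 6 \cdot 2 = 12$)
$- 9 S + v{\left(-1 \right)} = \left(-9\right) 12 + 0 = -108 + 0 = -108$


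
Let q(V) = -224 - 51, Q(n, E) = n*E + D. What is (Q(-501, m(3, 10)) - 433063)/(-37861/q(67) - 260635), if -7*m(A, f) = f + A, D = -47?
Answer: 831945675/501457348 ≈ 1.6591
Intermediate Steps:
m(A, f) = -A/7 - f/7 (m(A, f) = -(f + A)/7 = -(A + f)/7 = -A/7 - f/7)
Q(n, E) = -47 + E*n (Q(n, E) = n*E - 47 = E*n - 47 = -47 + E*n)
q(V) = -275
(Q(-501, m(3, 10)) - 433063)/(-37861/q(67) - 260635) = ((-47 + (-1/7*3 - 1/7*10)*(-501)) - 433063)/(-37861/(-275) - 260635) = ((-47 + (-3/7 - 10/7)*(-501)) - 433063)/(-37861*(-1/275) - 260635) = ((-47 - 13/7*(-501)) - 433063)/(37861/275 - 260635) = ((-47 + 6513/7) - 433063)/(-71636764/275) = (6184/7 - 433063)*(-275/71636764) = -3025257/7*(-275/71636764) = 831945675/501457348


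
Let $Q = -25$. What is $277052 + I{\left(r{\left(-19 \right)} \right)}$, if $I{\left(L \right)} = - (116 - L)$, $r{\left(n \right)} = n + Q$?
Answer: $276892$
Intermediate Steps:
$r{\left(n \right)} = -25 + n$ ($r{\left(n \right)} = n - 25 = -25 + n$)
$I{\left(L \right)} = -116 + L$
$277052 + I{\left(r{\left(-19 \right)} \right)} = 277052 - 160 = 276892$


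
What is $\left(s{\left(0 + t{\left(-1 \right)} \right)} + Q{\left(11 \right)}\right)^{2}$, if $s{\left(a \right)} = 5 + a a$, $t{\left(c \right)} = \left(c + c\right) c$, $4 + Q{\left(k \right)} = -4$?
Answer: $1$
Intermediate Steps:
$Q{\left(k \right)} = -8$ ($Q{\left(k \right)} = -4 - 4 = -8$)
$t{\left(c \right)} = 2 c^{2}$ ($t{\left(c \right)} = 2 c c = 2 c^{2}$)
$s{\left(a \right)} = 5 + a^{2}$
$\left(s{\left(0 + t{\left(-1 \right)} \right)} + Q{\left(11 \right)}\right)^{2} = \left(\left(5 + \left(0 + 2 \left(-1\right)^{2}\right)^{2}\right) - 8\right)^{2} = \left(\left(5 + \left(0 + 2 \cdot 1\right)^{2}\right) - 8\right)^{2} = \left(\left(5 + \left(0 + 2\right)^{2}\right) - 8\right)^{2} = \left(\left(5 + 2^{2}\right) - 8\right)^{2} = \left(\left(5 + 4\right) - 8\right)^{2} = \left(9 - 8\right)^{2} = 1^{2} = 1$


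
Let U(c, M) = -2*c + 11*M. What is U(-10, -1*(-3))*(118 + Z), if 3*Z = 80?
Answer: 23002/3 ≈ 7667.3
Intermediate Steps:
Z = 80/3 (Z = (⅓)*80 = 80/3 ≈ 26.667)
U(-10, -1*(-3))*(118 + Z) = (-2*(-10) + 11*(-1*(-3)))*(118 + 80/3) = (20 + 11*3)*(434/3) = (20 + 33)*(434/3) = 53*(434/3) = 23002/3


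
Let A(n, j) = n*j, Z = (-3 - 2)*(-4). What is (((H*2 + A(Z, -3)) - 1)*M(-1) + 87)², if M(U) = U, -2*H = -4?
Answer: 20736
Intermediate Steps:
H = 2 (H = -½*(-4) = 2)
Z = 20 (Z = -5*(-4) = 20)
A(n, j) = j*n
(((H*2 + A(Z, -3)) - 1)*M(-1) + 87)² = (((2*2 - 3*20) - 1)*(-1) + 87)² = (((4 - 60) - 1)*(-1) + 87)² = ((-56 - 1)*(-1) + 87)² = (-57*(-1) + 87)² = (57 + 87)² = 144² = 20736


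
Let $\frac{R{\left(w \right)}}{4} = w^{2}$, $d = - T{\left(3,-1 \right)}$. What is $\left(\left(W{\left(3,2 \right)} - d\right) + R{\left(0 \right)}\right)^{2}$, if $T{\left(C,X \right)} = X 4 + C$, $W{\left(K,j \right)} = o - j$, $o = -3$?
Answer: $36$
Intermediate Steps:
$W{\left(K,j \right)} = -3 - j$
$T{\left(C,X \right)} = C + 4 X$ ($T{\left(C,X \right)} = 4 X + C = C + 4 X$)
$d = 1$ ($d = - (3 + 4 \left(-1\right)) = - (3 - 4) = \left(-1\right) \left(-1\right) = 1$)
$R{\left(w \right)} = 4 w^{2}$
$\left(\left(W{\left(3,2 \right)} - d\right) + R{\left(0 \right)}\right)^{2} = \left(\left(\left(-3 - 2\right) - 1\right) + 4 \cdot 0^{2}\right)^{2} = \left(\left(\left(-3 - 2\right) - 1\right) + 4 \cdot 0\right)^{2} = \left(\left(-5 - 1\right) + 0\right)^{2} = \left(-6 + 0\right)^{2} = \left(-6\right)^{2} = 36$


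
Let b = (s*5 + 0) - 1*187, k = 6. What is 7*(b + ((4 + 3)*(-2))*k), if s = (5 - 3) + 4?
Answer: -1687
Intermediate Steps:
s = 6 (s = 2 + 4 = 6)
b = -157 (b = (6*5 + 0) - 1*187 = (30 + 0) - 187 = 30 - 187 = -157)
7*(b + ((4 + 3)*(-2))*k) = 7*(-157 + ((4 + 3)*(-2))*6) = 7*(-157 + (7*(-2))*6) = 7*(-157 - 14*6) = 7*(-157 - 84) = 7*(-241) = -1687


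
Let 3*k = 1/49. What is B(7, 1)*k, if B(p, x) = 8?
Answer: 8/147 ≈ 0.054422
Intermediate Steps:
k = 1/147 (k = (⅓)/49 = (⅓)*(1/49) = 1/147 ≈ 0.0068027)
B(7, 1)*k = 8*(1/147) = 8/147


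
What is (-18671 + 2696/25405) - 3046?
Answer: -551717689/25405 ≈ -21717.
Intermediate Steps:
(-18671 + 2696/25405) - 3046 = -474334059/25405 - 3046 = -551717689/25405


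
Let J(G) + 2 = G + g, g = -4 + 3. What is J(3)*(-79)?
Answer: 0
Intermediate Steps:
g = -1
J(G) = -3 + G (J(G) = -2 + (G - 1) = -2 + (-1 + G) = -3 + G)
J(3)*(-79) = (-3 + 3)*(-79) = 0*(-79) = 0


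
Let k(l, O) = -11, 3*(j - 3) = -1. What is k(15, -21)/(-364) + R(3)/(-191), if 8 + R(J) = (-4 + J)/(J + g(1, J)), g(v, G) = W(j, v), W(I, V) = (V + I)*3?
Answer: 5039/69524 ≈ 0.072479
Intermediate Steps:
j = 8/3 (j = 3 + (⅓)*(-1) = 3 - ⅓ = 8/3 ≈ 2.6667)
W(I, V) = 3*I + 3*V (W(I, V) = (I + V)*3 = 3*I + 3*V)
g(v, G) = 8 + 3*v (g(v, G) = 3*(8/3) + 3*v = 8 + 3*v)
R(J) = -8 + (-4 + J)/(11 + J) (R(J) = -8 + (-4 + J)/(J + (8 + 3*1)) = -8 + (-4 + J)/(J + (8 + 3)) = -8 + (-4 + J)/(J + 11) = -8 + (-4 + J)/(11 + J))
k(15, -21)/(-364) + R(3)/(-191) = -11/(-364) + ((-92 - 7*3)/(11 + 3))/(-191) = -11*(-1/364) + ((-92 - 21)/14)*(-1/191) = 11/364 + ((1/14)*(-113))*(-1/191) = 11/364 - 113/14*(-1/191) = 11/364 + 113/2674 = 5039/69524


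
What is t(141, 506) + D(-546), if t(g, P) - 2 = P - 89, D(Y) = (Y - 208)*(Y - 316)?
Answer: 650367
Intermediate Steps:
D(Y) = (-316 + Y)*(-208 + Y) (D(Y) = (-208 + Y)*(-316 + Y) = (-316 + Y)*(-208 + Y))
t(g, P) = -87 + P (t(g, P) = 2 + (P - 89) = 2 + (-89 + P) = -87 + P)
t(141, 506) + D(-546) = (-87 + 506) + (65728 + (-546)² - 524*(-546)) = 419 + (65728 + 298116 + 286104) = 419 + 649948 = 650367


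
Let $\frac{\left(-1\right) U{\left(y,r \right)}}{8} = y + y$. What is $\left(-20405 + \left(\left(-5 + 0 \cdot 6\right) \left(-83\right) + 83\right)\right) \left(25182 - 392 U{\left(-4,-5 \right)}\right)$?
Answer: $-1871258$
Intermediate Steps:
$U{\left(y,r \right)} = - 16 y$ ($U{\left(y,r \right)} = - 8 \left(y + y\right) = - 8 \cdot 2 y = - 16 y$)
$\left(-20405 + \left(\left(-5 + 0 \cdot 6\right) \left(-83\right) + 83\right)\right) \left(25182 - 392 U{\left(-4,-5 \right)}\right) = \left(-20405 + \left(\left(-5 + 0 \cdot 6\right) \left(-83\right) + 83\right)\right) \left(25182 - 392 \left(\left(-16\right) \left(-4\right)\right)\right) = \left(-20405 + \left(\left(-5 + 0\right) \left(-83\right) + 83\right)\right) \left(25182 - 25088\right) = \left(-20405 + \left(\left(-5\right) \left(-83\right) + 83\right)\right) \left(25182 - 25088\right) = \left(-20405 + \left(415 + 83\right)\right) 94 = \left(-20405 + 498\right) 94 = \left(-19907\right) 94 = -1871258$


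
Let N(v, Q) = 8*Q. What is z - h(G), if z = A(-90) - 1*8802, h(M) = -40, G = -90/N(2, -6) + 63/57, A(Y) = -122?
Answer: -8884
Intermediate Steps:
G = 453/152 (G = -90/(8*(-6)) + 63/57 = -90/(-48) + 63*(1/57) = -90*(-1/48) + 21/19 = 15/8 + 21/19 = 453/152 ≈ 2.9803)
z = -8924 (z = -122 - 1*8802 = -122 - 8802 = -8924)
z - h(G) = -8924 - 1*(-40) = -8924 + 40 = -8884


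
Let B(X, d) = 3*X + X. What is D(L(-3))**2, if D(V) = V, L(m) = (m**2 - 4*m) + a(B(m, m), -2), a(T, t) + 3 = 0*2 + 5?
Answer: 529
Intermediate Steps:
B(X, d) = 4*X
a(T, t) = 2 (a(T, t) = -3 + (0*2 + 5) = -3 + (0 + 5) = -3 + 5 = 2)
L(m) = 2 + m**2 - 4*m (L(m) = (m**2 - 4*m) + 2 = 2 + m**2 - 4*m)
D(L(-3))**2 = (2 + (-3)**2 - 4*(-3))**2 = (2 + 9 + 12)**2 = 23**2 = 529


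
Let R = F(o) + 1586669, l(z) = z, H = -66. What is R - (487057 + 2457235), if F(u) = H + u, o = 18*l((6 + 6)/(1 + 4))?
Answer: -6788229/5 ≈ -1.3576e+6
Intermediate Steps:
o = 216/5 (o = 18*((6 + 6)/(1 + 4)) = 18*(12/5) = 216/5 ≈ 43.200)
F(u) = -66 + u
R = 7933231/5 (R = (-66 + 216/5) + 1586669 = -114/5 + 1586669 = 7933231/5 ≈ 1.5866e+6)
R - (487057 + 2457235) = 7933231/5 - (487057 + 2457235) = 7933231/5 - 1*2944292 = 7933231/5 - 2944292 = -6788229/5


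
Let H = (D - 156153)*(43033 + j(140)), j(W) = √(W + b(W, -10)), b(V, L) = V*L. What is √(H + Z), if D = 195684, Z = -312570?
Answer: √(1700824953 + 237186*I*√35) ≈ 41241.0 + 17.0*I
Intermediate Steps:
b(V, L) = L*V
j(W) = 3*√(-W) (j(W) = √(W - 10*W) = √(-9*W) = 3*√(-W))
H = 1701137523 + 237186*I*√35 (H = (195684 - 156153)*(43033 + 3*√(-1*140)) = 39531*(43033 + 3*√(-140)) = 39531*(43033 + 3*(2*I*√35)) = 39531*(43033 + 6*I*√35) = 1701137523 + 237186*I*√35 ≈ 1.7011e+9 + 1.4032e+6*I)
√(H + Z) = √((1701137523 + 237186*I*√35) - 312570) = √(1700824953 + 237186*I*√35)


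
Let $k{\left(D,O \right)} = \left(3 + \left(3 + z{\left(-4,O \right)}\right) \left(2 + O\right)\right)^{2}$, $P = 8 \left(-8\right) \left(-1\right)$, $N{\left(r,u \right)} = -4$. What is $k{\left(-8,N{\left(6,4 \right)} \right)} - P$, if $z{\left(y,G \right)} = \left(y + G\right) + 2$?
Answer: $17$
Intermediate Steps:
$P = 64$ ($P = \left(-64\right) \left(-1\right) = 64$)
$z{\left(y,G \right)} = 2 + G + y$ ($z{\left(y,G \right)} = \left(G + y\right) + 2 = 2 + G + y$)
$k{\left(D,O \right)} = \left(3 + \left(1 + O\right) \left(2 + O\right)\right)^{2}$ ($k{\left(D,O \right)} = \left(3 + \left(3 + \left(2 + O - 4\right)\right) \left(2 + O\right)\right)^{2} = \left(3 + \left(3 + \left(-2 + O\right)\right) \left(2 + O\right)\right)^{2} = \left(3 + \left(1 + O\right) \left(2 + O\right)\right)^{2}$)
$k{\left(-8,N{\left(6,4 \right)} \right)} - P = \left(5 + \left(-4\right)^{2} + 3 \left(-4\right)\right)^{2} - 64 = \left(5 + 16 - 12\right)^{2} - 64 = 9^{2} - 64 = 81 - 64 = 17$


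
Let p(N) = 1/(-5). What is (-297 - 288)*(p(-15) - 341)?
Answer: 199602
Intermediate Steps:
p(N) = -1/5
(-297 - 288)*(p(-15) - 341) = (-297 - 288)*(-1/5 - 341) = -585*(-1706/5) = 199602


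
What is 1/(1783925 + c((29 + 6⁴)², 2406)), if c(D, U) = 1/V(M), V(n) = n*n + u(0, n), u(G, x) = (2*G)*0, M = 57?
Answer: 3249/5795972326 ≈ 5.6056e-7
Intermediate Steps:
u(G, x) = 0
V(n) = n² (V(n) = n*n + 0 = n² + 0 = n²)
c(D, U) = 1/3249 (c(D, U) = 1/(57²) = 1/3249)
1/(1783925 + c((29 + 6⁴)², 2406)) = 1/(1783925 + 1/3249) = 1/(5795972326/3249) = 3249/5795972326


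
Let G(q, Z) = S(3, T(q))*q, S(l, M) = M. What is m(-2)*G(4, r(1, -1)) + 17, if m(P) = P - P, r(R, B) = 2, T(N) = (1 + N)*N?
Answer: 17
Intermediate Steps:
T(N) = N*(1 + N)
G(q, Z) = q²*(1 + q) (G(q, Z) = (q*(1 + q))*q = q²*(1 + q))
m(P) = 0
m(-2)*G(4, r(1, -1)) + 17 = 0*(4²*(1 + 4)) + 17 = 0*(16*5) + 17 = 0*80 + 17 = 0 + 17 = 17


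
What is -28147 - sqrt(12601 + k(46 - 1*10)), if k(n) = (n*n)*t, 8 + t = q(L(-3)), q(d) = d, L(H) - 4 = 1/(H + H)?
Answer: -28147 - sqrt(7201) ≈ -28232.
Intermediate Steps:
L(H) = 4 + 1/(2*H) (L(H) = 4 + 1/(H + H) = 4 + 1/(2*H))
t = -25/6 (t = -8 + (4 + (1/2)/(-3)) = -8 + (4 + (1/2)*(-1/3)) = -8 + (4 - 1/6) = -8 + 23/6 = -25/6 ≈ -4.1667)
k(n) = -25*n**2/6 (k(n) = (n*n)*(-25/6) = n**2*(-25/6) = -25*n**2/6)
-28147 - sqrt(12601 + k(46 - 1*10)) = -28147 - sqrt(12601 - 25*(46 - 1*10)**2/6) = -28147 - sqrt(12601 - 25*(46 - 10)**2/6) = -28147 - sqrt(12601 - 25/6*36**2) = -28147 - sqrt(12601 - 25/6*1296) = -28147 - sqrt(12601 - 5400) = -28147 - sqrt(7201)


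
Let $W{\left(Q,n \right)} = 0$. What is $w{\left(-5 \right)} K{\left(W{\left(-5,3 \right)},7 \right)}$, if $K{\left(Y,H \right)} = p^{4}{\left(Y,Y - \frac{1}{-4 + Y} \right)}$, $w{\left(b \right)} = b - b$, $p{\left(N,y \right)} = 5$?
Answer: $0$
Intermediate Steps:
$w{\left(b \right)} = 0$
$K{\left(Y,H \right)} = 625$ ($K{\left(Y,H \right)} = 5^{4} = 625$)
$w{\left(-5 \right)} K{\left(W{\left(-5,3 \right)},7 \right)} = 0 \cdot 625 = 0$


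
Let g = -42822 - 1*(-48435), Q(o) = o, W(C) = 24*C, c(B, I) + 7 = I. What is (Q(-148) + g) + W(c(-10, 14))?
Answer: 5633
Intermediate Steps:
c(B, I) = -7 + I
g = 5613 (g = -42822 + 48435 = 5613)
(Q(-148) + g) + W(c(-10, 14)) = (-148 + 5613) + 24*(-7 + 14) = 5465 + 24*7 = 5465 + 168 = 5633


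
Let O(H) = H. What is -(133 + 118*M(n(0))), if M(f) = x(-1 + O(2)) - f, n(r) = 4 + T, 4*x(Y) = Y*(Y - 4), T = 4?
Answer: 1799/2 ≈ 899.50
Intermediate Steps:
x(Y) = Y*(-4 + Y)/4 (x(Y) = (Y*(Y - 4))/4 = (Y*(-4 + Y))/4 = Y*(-4 + Y)/4)
n(r) = 8 (n(r) = 4 + 4 = 8)
M(f) = -¾ - f (M(f) = (-1 + 2)*(-4 + (-1 + 2))/4 - f = (¼)*1*(-4 + 1) - f = (¼)*1*(-3) - f = -¾ - f)
-(133 + 118*M(n(0))) = -(133 + 118*(-¾ - 1*8)) = -(133 + 118*(-¾ - 8)) = -(133 + 118*(-35/4)) = -(133 - 2065/2) = -1*(-1799/2) = 1799/2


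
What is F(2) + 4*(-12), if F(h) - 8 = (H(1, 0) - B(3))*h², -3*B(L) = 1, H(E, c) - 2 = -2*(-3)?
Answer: -20/3 ≈ -6.6667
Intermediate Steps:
H(E, c) = 8 (H(E, c) = 2 - 2*(-3) = 2 + 6 = 8)
B(L) = -⅓ (B(L) = -⅓*1 = -⅓)
F(h) = 8 + 25*h²/3 (F(h) = 8 + (8 - 1*(-⅓))*h² = 8 + (8 + ⅓)*h² = 8 + 25*h²/3)
F(2) + 4*(-12) = (8 + (25/3)*2²) + 4*(-12) = (8 + (25/3)*4) - 48 = (8 + 100/3) - 48 = 124/3 - 48 = -20/3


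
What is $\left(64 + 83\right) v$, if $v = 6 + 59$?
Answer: $9555$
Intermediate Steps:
$v = 65$
$\left(64 + 83\right) v = \left(64 + 83\right) 65 = 147 \cdot 65 = 9555$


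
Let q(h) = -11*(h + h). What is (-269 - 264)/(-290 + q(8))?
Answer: 533/466 ≈ 1.1438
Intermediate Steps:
q(h) = -22*h
(-269 - 264)/(-290 + q(8)) = (-269 - 264)/(-290 - 22*8) = -533/(-290 - 176) = -533/(-466) = -533*(-1/466) = 533/466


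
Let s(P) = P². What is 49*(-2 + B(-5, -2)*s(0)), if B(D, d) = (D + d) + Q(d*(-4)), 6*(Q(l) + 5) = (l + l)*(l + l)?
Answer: -98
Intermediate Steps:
Q(l) = -5 + 2*l²/3 (Q(l) = -5 + ((l + l)*(l + l))/6 = -5 + ((2*l)*(2*l))/6 = -5 + (4*l²)/6 = -5 + 2*l²/3)
B(D, d) = -5 + D + d + 32*d²/3 (B(D, d) = (D + d) + (-5 + 2*(d*(-4))²/3) = (D + d) + (-5 + 2*(-4*d)²/3) = (D + d) + (-5 + 2*(16*d²)/3) = (D + d) + (-5 + 32*d²/3) = -5 + D + d + 32*d²/3)
49*(-2 + B(-5, -2)*s(0)) = 49*(-2 + (-5 - 5 - 2 + (32/3)*(-2)²)*0²) = 49*(-2 + (-5 - 5 - 2 + (32/3)*4)*0) = 49*(-2 + (-5 - 5 - 2 + 128/3)*0) = 49*(-2 + (92/3)*0) = 49*(-2 + 0) = 49*(-2) = -98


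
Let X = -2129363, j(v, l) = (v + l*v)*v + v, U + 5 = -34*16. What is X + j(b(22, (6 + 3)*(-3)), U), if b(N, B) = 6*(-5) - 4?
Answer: -2762885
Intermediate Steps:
b(N, B) = -34 (b(N, B) = -30 - 4 = -34)
U = -549 (U = -5 - 34*16 = -5 - 544 = -549)
j(v, l) = v + v*(v + l*v) (j(v, l) = v*(v + l*v) + v = v + v*(v + l*v))
X + j(b(22, (6 + 3)*(-3)), U) = -2129363 - 34*(1 - 34 - 549*(-34)) = -2129363 - 34*(1 - 34 + 18666) = -2129363 - 34*18633 = -2129363 - 633522 = -2762885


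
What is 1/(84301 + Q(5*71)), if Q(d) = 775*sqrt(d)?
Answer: 84301/6893436726 - 775*sqrt(355)/6893436726 ≈ 1.0111e-5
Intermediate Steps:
1/(84301 + Q(5*71)) = 1/(84301 + 775*sqrt(5*71)) = 1/(84301 + 775*sqrt(355))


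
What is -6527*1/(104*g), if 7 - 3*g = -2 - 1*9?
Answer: -6527/624 ≈ -10.460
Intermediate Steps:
g = 6 (g = 7/3 - (-2 - 1*9)/3 = 7/3 - (-2 - 9)/3 = 7/3 - 1/3*(-11) = 7/3 + 11/3 = 6)
-6527*1/(104*g) = -6527/(6*104) = -6527/624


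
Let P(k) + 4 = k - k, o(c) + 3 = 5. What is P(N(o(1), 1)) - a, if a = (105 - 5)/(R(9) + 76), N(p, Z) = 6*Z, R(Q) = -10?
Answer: -182/33 ≈ -5.5152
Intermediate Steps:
o(c) = 2 (o(c) = -3 + 5 = 2)
P(k) = -4 (P(k) = -4 + (k - k) = -4 + 0 = -4)
a = 50/33 (a = (105 - 5)/(-10 + 76) = 100/66 = 100*(1/66) = 50/33 ≈ 1.5152)
P(N(o(1), 1)) - a = -4 - 1*50/33 = -4 - 50/33 = -182/33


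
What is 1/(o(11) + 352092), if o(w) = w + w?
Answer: 1/352114 ≈ 2.8400e-6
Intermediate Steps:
o(w) = 2*w
1/(o(11) + 352092) = 1/(2*11 + 352092) = 1/(22 + 352092) = 1/352114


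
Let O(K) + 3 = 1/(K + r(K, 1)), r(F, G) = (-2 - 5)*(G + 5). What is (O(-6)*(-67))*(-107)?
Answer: -1039505/48 ≈ -21656.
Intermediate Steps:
r(F, G) = -35 - 7*G (r(F, G) = -7*(5 + G) = -35 - 7*G)
O(K) = -3 + 1/(-42 + K) (O(K) = -3 + 1/(K + (-35 - 7*1)) = -3 + 1/(K + (-35 - 7)) = -3 + 1/(K - 42) = -3 + 1/(-42 + K))
(O(-6)*(-67))*(-107) = (((127 - 3*(-6))/(-42 - 6))*(-67))*(-107) = (((127 + 18)/(-48))*(-67))*(-107) = (-1/48*145*(-67))*(-107) = -145/48*(-67)*(-107) = (9715/48)*(-107) = -1039505/48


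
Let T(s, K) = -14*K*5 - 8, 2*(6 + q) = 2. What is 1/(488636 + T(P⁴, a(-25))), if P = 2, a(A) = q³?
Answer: 1/497378 ≈ 2.0105e-6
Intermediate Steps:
q = -5 (q = -6 + (½)*2 = -6 + 1 = -5)
a(A) = -125 (a(A) = (-5)³ = -125)
T(s, K) = -8 - 70*K (T(s, K) = -70*K - 8 = -8 - 70*K)
1/(488636 + T(P⁴, a(-25))) = 1/(488636 + (-8 - 70*(-125))) = 1/(488636 + (-8 + 8750)) = 1/(488636 + 8742) = 1/497378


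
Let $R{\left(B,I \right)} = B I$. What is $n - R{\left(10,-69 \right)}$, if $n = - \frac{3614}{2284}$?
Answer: $\frac{786173}{1142} \approx 688.42$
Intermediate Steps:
$n = - \frac{1807}{1142}$ ($n = \left(-3614\right) \frac{1}{2284} = - \frac{1807}{1142} \approx -1.5823$)
$n - R{\left(10,-69 \right)} = - \frac{1807}{1142} - 10 \left(-69\right) = - \frac{1807}{1142} - -690 = - \frac{1807}{1142} + 690 = \frac{786173}{1142}$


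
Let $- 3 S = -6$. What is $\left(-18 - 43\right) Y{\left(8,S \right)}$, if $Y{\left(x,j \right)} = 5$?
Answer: $-305$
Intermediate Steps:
$S = 2$ ($S = \left(- \frac{1}{3}\right) \left(-6\right) = 2$)
$\left(-18 - 43\right) Y{\left(8,S \right)} = \left(-18 - 43\right) 5 = \left(-61\right) 5 = -305$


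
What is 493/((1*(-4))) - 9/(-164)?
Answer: -5051/41 ≈ -123.20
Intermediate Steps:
493/((1*(-4))) - 9/(-164) = 493/(-4) - 9*(-1/164) = 493*(-1/4) + 9/164 = -493/4 + 9/164 = -5051/41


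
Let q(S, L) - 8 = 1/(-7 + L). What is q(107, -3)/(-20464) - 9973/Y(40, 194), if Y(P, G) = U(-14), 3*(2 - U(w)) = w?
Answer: -306131287/204640 ≈ -1496.0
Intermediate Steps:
U(w) = 2 - w/3
Y(P, G) = 20/3 (Y(P, G) = 2 - 1/3*(-14) = 2 + 14/3 = 20/3)
q(S, L) = 8 + 1/(-7 + L)
q(107, -3)/(-20464) - 9973/Y(40, 194) = ((-55 + 8*(-3))/(-7 - 3))/(-20464) - 9973/20/3 = ((-55 - 24)/(-10))*(-1/20464) - 9973*3/20 = -1/10*(-79)*(-1/20464) - 29919/20 = (79/10)*(-1/20464) - 29919/20 = -79/204640 - 29919/20 = -306131287/204640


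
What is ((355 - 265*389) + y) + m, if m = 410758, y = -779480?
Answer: -471452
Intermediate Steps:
((355 - 265*389) + y) + m = ((355 - 265*389) - 779480) + 410758 = ((355 - 103085) - 779480) + 410758 = (-102730 - 779480) + 410758 = -882210 + 410758 = -471452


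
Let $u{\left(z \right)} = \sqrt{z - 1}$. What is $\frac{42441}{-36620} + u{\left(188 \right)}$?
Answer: $- \frac{42441}{36620} + \sqrt{187} \approx 12.516$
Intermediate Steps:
$u{\left(z \right)} = \sqrt{-1 + z}$
$\frac{42441}{-36620} + u{\left(188 \right)} = \frac{42441}{-36620} + \sqrt{-1 + 188} = 42441 \left(- \frac{1}{36620}\right) + \sqrt{187} = - \frac{42441}{36620} + \sqrt{187}$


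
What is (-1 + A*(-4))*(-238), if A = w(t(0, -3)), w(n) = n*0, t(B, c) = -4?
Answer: 238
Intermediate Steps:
w(n) = 0
A = 0
(-1 + A*(-4))*(-238) = (-1 + 0*(-4))*(-238) = (-1 + 0)*(-238) = -1*(-238) = 238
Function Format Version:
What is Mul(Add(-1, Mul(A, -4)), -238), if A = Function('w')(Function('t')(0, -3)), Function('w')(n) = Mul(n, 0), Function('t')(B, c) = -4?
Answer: 238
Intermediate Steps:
Function('w')(n) = 0
A = 0
Mul(Add(-1, Mul(A, -4)), -238) = Mul(Add(-1, Mul(0, -4)), -238) = Mul(Add(-1, 0), -238) = Mul(-1, -238) = 238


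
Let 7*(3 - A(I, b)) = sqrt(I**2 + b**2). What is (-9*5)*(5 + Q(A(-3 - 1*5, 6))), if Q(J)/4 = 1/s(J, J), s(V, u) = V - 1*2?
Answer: 195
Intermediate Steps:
s(V, u) = -2 + V (s(V, u) = V - 2 = -2 + V)
A(I, b) = 3 - sqrt(I**2 + b**2)/7
Q(J) = 4/(-2 + J)
(-9*5)*(5 + Q(A(-3 - 1*5, 6))) = (-9*5)*(5 + 4/(-2 + (3 - sqrt((-3 - 1*5)**2 + 6**2)/7))) = -45*(5 + 4/(-2 + (3 - sqrt((-3 - 5)**2 + 36)/7))) = -45*(5 + 4/(-2 + (3 - sqrt((-8)**2 + 36)/7))) = -45*(5 + 4/(-2 + (3 - sqrt(64 + 36)/7))) = -45*(5 + 4/(-2 + (3 - sqrt(100)/7))) = -45*(5 + 4/(-2 + (3 - 1/7*10))) = -45*(5 + 4/(-2 + (3 - 10/7))) = -45*(5 + 4/(-2 + 11/7)) = -45*(5 + 4/(-3/7)) = -45*(5 + 4*(-7/3)) = -45*(5 - 28/3) = -45*(-13/3) = 195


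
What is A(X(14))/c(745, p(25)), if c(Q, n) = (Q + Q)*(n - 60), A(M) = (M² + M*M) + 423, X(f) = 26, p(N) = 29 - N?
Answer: -355/16688 ≈ -0.021273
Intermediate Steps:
A(M) = 423 + 2*M² (A(M) = (M² + M²) + 423 = 2*M² + 423 = 423 + 2*M²)
c(Q, n) = 2*Q*(-60 + n) (c(Q, n) = (2*Q)*(-60 + n) = 2*Q*(-60 + n))
A(X(14))/c(745, p(25)) = (423 + 2*26²)/((2*745*(-60 + (29 - 1*25)))) = (423 + 2*676)/((2*745*(-60 + (29 - 25)))) = (423 + 1352)/((2*745*(-60 + 4))) = 1775/((2*745*(-56))) = 1775/(-83440) = 1775*(-1/83440) = -355/16688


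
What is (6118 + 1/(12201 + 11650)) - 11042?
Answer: -117442323/23851 ≈ -4924.0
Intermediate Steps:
(6118 + 1/(12201 + 11650)) - 11042 = (6118 + 1/23851) - 11042 = 145920419/23851 - 11042 = -117442323/23851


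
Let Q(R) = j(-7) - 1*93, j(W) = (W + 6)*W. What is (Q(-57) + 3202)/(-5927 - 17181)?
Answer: -779/5777 ≈ -0.13485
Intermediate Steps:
j(W) = W*(6 + W) (j(W) = (6 + W)*W = W*(6 + W))
Q(R) = -86 (Q(R) = -7*(6 - 7) - 1*93 = -7*(-1) - 93 = 7 - 93 = -86)
(Q(-57) + 3202)/(-5927 - 17181) = (-86 + 3202)/(-5927 - 17181) = 3116/(-23108) = 3116*(-1/23108) = -779/5777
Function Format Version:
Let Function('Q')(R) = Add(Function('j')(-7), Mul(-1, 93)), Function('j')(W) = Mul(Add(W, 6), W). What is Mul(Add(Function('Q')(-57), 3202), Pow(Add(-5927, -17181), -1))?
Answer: Rational(-779, 5777) ≈ -0.13485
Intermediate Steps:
Function('j')(W) = Mul(W, Add(6, W)) (Function('j')(W) = Mul(Add(6, W), W) = Mul(W, Add(6, W)))
Function('Q')(R) = -86 (Function('Q')(R) = Add(Mul(-7, Add(6, -7)), Mul(-1, 93)) = Add(Mul(-7, -1), -93) = Add(7, -93) = -86)
Mul(Add(Function('Q')(-57), 3202), Pow(Add(-5927, -17181), -1)) = Mul(Add(-86, 3202), Pow(Add(-5927, -17181), -1)) = Mul(3116, Pow(-23108, -1)) = Mul(3116, Rational(-1, 23108)) = Rational(-779, 5777)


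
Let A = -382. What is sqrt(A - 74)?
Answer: 2*I*sqrt(114) ≈ 21.354*I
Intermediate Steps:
sqrt(A - 74) = sqrt(-382 - 74) = sqrt(-456) = 2*I*sqrt(114)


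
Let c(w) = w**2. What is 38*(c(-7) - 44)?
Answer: 190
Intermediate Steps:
38*(c(-7) - 44) = 38*((-7)**2 - 44) = 38*(49 - 44) = 38*5 = 190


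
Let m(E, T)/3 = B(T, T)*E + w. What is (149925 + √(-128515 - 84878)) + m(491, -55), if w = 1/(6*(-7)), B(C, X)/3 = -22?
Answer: 737897/14 + I*√213393 ≈ 52707.0 + 461.94*I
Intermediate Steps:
B(C, X) = -66 (B(C, X) = 3*(-22) = -66)
w = -1/42 (w = 1/(-42) = -1/42 ≈ -0.023810)
m(E, T) = -1/14 - 198*E (m(E, T) = 3*(-66*E - 1/42) = 3*(-1/42 - 66*E) = -1/14 - 198*E)
(149925 + √(-128515 - 84878)) + m(491, -55) = (149925 + √(-128515 - 84878)) + (-1/14 - 198*491) = (149925 + √(-213393)) + (-1/14 - 97218) = (149925 + I*√213393) - 1361053/14 = 737897/14 + I*√213393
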